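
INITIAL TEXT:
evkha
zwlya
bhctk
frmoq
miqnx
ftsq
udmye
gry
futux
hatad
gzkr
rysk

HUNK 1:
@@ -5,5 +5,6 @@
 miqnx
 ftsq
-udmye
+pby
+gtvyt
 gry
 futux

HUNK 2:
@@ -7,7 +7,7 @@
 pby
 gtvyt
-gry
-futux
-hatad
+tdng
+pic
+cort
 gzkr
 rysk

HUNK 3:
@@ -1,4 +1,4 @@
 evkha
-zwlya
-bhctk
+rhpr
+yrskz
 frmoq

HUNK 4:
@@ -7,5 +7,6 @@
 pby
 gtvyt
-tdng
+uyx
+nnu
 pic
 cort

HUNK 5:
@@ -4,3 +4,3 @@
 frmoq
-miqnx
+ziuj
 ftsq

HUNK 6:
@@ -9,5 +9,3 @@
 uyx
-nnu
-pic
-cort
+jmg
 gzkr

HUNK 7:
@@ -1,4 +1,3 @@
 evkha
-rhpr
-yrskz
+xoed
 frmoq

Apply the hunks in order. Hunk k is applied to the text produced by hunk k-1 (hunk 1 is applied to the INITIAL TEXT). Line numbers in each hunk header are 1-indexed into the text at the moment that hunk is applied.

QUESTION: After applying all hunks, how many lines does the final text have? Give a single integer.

Hunk 1: at line 5 remove [udmye] add [pby,gtvyt] -> 13 lines: evkha zwlya bhctk frmoq miqnx ftsq pby gtvyt gry futux hatad gzkr rysk
Hunk 2: at line 7 remove [gry,futux,hatad] add [tdng,pic,cort] -> 13 lines: evkha zwlya bhctk frmoq miqnx ftsq pby gtvyt tdng pic cort gzkr rysk
Hunk 3: at line 1 remove [zwlya,bhctk] add [rhpr,yrskz] -> 13 lines: evkha rhpr yrskz frmoq miqnx ftsq pby gtvyt tdng pic cort gzkr rysk
Hunk 4: at line 7 remove [tdng] add [uyx,nnu] -> 14 lines: evkha rhpr yrskz frmoq miqnx ftsq pby gtvyt uyx nnu pic cort gzkr rysk
Hunk 5: at line 4 remove [miqnx] add [ziuj] -> 14 lines: evkha rhpr yrskz frmoq ziuj ftsq pby gtvyt uyx nnu pic cort gzkr rysk
Hunk 6: at line 9 remove [nnu,pic,cort] add [jmg] -> 12 lines: evkha rhpr yrskz frmoq ziuj ftsq pby gtvyt uyx jmg gzkr rysk
Hunk 7: at line 1 remove [rhpr,yrskz] add [xoed] -> 11 lines: evkha xoed frmoq ziuj ftsq pby gtvyt uyx jmg gzkr rysk
Final line count: 11

Answer: 11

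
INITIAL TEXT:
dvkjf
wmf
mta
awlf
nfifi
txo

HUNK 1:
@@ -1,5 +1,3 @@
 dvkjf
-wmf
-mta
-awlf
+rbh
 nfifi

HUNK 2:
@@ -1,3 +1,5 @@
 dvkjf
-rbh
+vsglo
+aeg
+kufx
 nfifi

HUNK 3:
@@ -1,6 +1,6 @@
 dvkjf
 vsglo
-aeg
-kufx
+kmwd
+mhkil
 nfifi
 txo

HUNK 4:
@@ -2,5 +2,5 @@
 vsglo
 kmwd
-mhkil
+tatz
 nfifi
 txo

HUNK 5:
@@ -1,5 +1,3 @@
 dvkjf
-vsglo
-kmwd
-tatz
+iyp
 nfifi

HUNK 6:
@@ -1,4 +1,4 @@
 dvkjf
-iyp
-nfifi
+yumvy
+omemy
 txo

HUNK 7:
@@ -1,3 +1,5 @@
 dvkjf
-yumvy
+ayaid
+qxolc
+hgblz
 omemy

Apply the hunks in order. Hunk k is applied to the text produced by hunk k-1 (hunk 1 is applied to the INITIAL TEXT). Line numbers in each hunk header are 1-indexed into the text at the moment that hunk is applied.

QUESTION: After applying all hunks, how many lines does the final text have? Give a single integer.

Hunk 1: at line 1 remove [wmf,mta,awlf] add [rbh] -> 4 lines: dvkjf rbh nfifi txo
Hunk 2: at line 1 remove [rbh] add [vsglo,aeg,kufx] -> 6 lines: dvkjf vsglo aeg kufx nfifi txo
Hunk 3: at line 1 remove [aeg,kufx] add [kmwd,mhkil] -> 6 lines: dvkjf vsglo kmwd mhkil nfifi txo
Hunk 4: at line 2 remove [mhkil] add [tatz] -> 6 lines: dvkjf vsglo kmwd tatz nfifi txo
Hunk 5: at line 1 remove [vsglo,kmwd,tatz] add [iyp] -> 4 lines: dvkjf iyp nfifi txo
Hunk 6: at line 1 remove [iyp,nfifi] add [yumvy,omemy] -> 4 lines: dvkjf yumvy omemy txo
Hunk 7: at line 1 remove [yumvy] add [ayaid,qxolc,hgblz] -> 6 lines: dvkjf ayaid qxolc hgblz omemy txo
Final line count: 6

Answer: 6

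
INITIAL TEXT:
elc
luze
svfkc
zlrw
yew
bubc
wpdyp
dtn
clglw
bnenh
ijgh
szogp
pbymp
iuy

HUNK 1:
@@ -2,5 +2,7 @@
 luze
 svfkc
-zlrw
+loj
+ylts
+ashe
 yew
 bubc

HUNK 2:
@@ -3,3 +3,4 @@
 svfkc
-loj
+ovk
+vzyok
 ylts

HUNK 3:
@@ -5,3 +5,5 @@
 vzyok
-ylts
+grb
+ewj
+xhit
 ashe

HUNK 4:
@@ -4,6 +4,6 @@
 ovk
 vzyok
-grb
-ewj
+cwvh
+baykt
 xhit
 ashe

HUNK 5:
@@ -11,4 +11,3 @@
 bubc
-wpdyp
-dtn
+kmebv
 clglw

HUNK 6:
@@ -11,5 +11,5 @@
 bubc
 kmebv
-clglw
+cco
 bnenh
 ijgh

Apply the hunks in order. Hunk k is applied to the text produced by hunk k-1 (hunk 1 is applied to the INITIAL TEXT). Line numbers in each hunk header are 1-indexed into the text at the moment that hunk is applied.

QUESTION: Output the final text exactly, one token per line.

Answer: elc
luze
svfkc
ovk
vzyok
cwvh
baykt
xhit
ashe
yew
bubc
kmebv
cco
bnenh
ijgh
szogp
pbymp
iuy

Derivation:
Hunk 1: at line 2 remove [zlrw] add [loj,ylts,ashe] -> 16 lines: elc luze svfkc loj ylts ashe yew bubc wpdyp dtn clglw bnenh ijgh szogp pbymp iuy
Hunk 2: at line 3 remove [loj] add [ovk,vzyok] -> 17 lines: elc luze svfkc ovk vzyok ylts ashe yew bubc wpdyp dtn clglw bnenh ijgh szogp pbymp iuy
Hunk 3: at line 5 remove [ylts] add [grb,ewj,xhit] -> 19 lines: elc luze svfkc ovk vzyok grb ewj xhit ashe yew bubc wpdyp dtn clglw bnenh ijgh szogp pbymp iuy
Hunk 4: at line 4 remove [grb,ewj] add [cwvh,baykt] -> 19 lines: elc luze svfkc ovk vzyok cwvh baykt xhit ashe yew bubc wpdyp dtn clglw bnenh ijgh szogp pbymp iuy
Hunk 5: at line 11 remove [wpdyp,dtn] add [kmebv] -> 18 lines: elc luze svfkc ovk vzyok cwvh baykt xhit ashe yew bubc kmebv clglw bnenh ijgh szogp pbymp iuy
Hunk 6: at line 11 remove [clglw] add [cco] -> 18 lines: elc luze svfkc ovk vzyok cwvh baykt xhit ashe yew bubc kmebv cco bnenh ijgh szogp pbymp iuy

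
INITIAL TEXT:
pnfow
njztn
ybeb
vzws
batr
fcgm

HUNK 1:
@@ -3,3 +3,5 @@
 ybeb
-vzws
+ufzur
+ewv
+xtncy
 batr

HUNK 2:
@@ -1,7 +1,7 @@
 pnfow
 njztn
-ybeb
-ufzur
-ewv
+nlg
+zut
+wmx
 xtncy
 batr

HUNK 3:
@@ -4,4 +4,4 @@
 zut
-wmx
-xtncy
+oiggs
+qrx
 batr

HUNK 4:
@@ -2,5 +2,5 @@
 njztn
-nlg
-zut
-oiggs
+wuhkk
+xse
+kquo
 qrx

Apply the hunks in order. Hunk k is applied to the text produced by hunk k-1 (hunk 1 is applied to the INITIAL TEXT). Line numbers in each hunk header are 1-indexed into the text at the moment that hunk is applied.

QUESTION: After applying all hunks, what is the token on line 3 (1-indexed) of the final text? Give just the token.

Answer: wuhkk

Derivation:
Hunk 1: at line 3 remove [vzws] add [ufzur,ewv,xtncy] -> 8 lines: pnfow njztn ybeb ufzur ewv xtncy batr fcgm
Hunk 2: at line 1 remove [ybeb,ufzur,ewv] add [nlg,zut,wmx] -> 8 lines: pnfow njztn nlg zut wmx xtncy batr fcgm
Hunk 3: at line 4 remove [wmx,xtncy] add [oiggs,qrx] -> 8 lines: pnfow njztn nlg zut oiggs qrx batr fcgm
Hunk 4: at line 2 remove [nlg,zut,oiggs] add [wuhkk,xse,kquo] -> 8 lines: pnfow njztn wuhkk xse kquo qrx batr fcgm
Final line 3: wuhkk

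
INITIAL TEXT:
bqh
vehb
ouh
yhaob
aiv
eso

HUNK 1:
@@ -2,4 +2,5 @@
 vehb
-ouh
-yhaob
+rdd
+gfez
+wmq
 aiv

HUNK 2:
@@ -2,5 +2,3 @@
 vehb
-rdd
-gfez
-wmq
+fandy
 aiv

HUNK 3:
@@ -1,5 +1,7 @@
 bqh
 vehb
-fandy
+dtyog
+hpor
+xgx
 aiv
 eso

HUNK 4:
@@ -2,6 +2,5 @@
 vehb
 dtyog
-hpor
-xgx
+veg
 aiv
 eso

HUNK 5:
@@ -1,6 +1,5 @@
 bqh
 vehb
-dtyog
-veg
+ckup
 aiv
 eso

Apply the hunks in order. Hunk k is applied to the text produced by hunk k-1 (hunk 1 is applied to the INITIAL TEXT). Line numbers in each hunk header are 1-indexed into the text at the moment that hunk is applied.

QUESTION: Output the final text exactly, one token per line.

Hunk 1: at line 2 remove [ouh,yhaob] add [rdd,gfez,wmq] -> 7 lines: bqh vehb rdd gfez wmq aiv eso
Hunk 2: at line 2 remove [rdd,gfez,wmq] add [fandy] -> 5 lines: bqh vehb fandy aiv eso
Hunk 3: at line 1 remove [fandy] add [dtyog,hpor,xgx] -> 7 lines: bqh vehb dtyog hpor xgx aiv eso
Hunk 4: at line 2 remove [hpor,xgx] add [veg] -> 6 lines: bqh vehb dtyog veg aiv eso
Hunk 5: at line 1 remove [dtyog,veg] add [ckup] -> 5 lines: bqh vehb ckup aiv eso

Answer: bqh
vehb
ckup
aiv
eso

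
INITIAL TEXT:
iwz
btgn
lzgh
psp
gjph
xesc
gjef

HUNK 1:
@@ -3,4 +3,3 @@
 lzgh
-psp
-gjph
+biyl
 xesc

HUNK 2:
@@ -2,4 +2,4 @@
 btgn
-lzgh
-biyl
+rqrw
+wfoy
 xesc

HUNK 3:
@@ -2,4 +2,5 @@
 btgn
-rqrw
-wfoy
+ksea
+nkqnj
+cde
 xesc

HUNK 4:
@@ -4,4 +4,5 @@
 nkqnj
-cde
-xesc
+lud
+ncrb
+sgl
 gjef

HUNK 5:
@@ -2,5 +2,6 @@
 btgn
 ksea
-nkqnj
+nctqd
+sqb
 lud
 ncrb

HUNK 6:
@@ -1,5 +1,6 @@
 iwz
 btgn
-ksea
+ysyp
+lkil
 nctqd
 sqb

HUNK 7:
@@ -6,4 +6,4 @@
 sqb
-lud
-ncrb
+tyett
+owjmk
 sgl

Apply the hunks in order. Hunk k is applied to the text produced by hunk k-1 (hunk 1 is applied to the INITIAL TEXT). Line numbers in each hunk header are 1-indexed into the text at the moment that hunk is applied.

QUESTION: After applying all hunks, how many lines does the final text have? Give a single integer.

Answer: 10

Derivation:
Hunk 1: at line 3 remove [psp,gjph] add [biyl] -> 6 lines: iwz btgn lzgh biyl xesc gjef
Hunk 2: at line 2 remove [lzgh,biyl] add [rqrw,wfoy] -> 6 lines: iwz btgn rqrw wfoy xesc gjef
Hunk 3: at line 2 remove [rqrw,wfoy] add [ksea,nkqnj,cde] -> 7 lines: iwz btgn ksea nkqnj cde xesc gjef
Hunk 4: at line 4 remove [cde,xesc] add [lud,ncrb,sgl] -> 8 lines: iwz btgn ksea nkqnj lud ncrb sgl gjef
Hunk 5: at line 2 remove [nkqnj] add [nctqd,sqb] -> 9 lines: iwz btgn ksea nctqd sqb lud ncrb sgl gjef
Hunk 6: at line 1 remove [ksea] add [ysyp,lkil] -> 10 lines: iwz btgn ysyp lkil nctqd sqb lud ncrb sgl gjef
Hunk 7: at line 6 remove [lud,ncrb] add [tyett,owjmk] -> 10 lines: iwz btgn ysyp lkil nctqd sqb tyett owjmk sgl gjef
Final line count: 10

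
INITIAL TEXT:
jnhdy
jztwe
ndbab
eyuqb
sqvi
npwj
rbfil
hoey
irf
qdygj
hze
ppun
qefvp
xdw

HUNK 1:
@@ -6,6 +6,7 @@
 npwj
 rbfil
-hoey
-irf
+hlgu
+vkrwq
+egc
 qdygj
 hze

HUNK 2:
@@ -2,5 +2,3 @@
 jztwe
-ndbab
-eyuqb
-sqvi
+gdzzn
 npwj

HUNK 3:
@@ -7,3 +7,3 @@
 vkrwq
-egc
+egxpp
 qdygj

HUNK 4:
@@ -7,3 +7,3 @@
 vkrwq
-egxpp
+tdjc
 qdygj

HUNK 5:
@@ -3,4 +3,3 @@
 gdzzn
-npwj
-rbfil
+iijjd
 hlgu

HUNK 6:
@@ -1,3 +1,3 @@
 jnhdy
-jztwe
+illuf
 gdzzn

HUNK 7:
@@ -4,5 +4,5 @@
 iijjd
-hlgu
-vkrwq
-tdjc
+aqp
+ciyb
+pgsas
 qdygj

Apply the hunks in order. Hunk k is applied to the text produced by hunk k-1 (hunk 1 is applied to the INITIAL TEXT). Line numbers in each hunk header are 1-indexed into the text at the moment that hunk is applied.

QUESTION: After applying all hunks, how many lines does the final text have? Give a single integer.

Hunk 1: at line 6 remove [hoey,irf] add [hlgu,vkrwq,egc] -> 15 lines: jnhdy jztwe ndbab eyuqb sqvi npwj rbfil hlgu vkrwq egc qdygj hze ppun qefvp xdw
Hunk 2: at line 2 remove [ndbab,eyuqb,sqvi] add [gdzzn] -> 13 lines: jnhdy jztwe gdzzn npwj rbfil hlgu vkrwq egc qdygj hze ppun qefvp xdw
Hunk 3: at line 7 remove [egc] add [egxpp] -> 13 lines: jnhdy jztwe gdzzn npwj rbfil hlgu vkrwq egxpp qdygj hze ppun qefvp xdw
Hunk 4: at line 7 remove [egxpp] add [tdjc] -> 13 lines: jnhdy jztwe gdzzn npwj rbfil hlgu vkrwq tdjc qdygj hze ppun qefvp xdw
Hunk 5: at line 3 remove [npwj,rbfil] add [iijjd] -> 12 lines: jnhdy jztwe gdzzn iijjd hlgu vkrwq tdjc qdygj hze ppun qefvp xdw
Hunk 6: at line 1 remove [jztwe] add [illuf] -> 12 lines: jnhdy illuf gdzzn iijjd hlgu vkrwq tdjc qdygj hze ppun qefvp xdw
Hunk 7: at line 4 remove [hlgu,vkrwq,tdjc] add [aqp,ciyb,pgsas] -> 12 lines: jnhdy illuf gdzzn iijjd aqp ciyb pgsas qdygj hze ppun qefvp xdw
Final line count: 12

Answer: 12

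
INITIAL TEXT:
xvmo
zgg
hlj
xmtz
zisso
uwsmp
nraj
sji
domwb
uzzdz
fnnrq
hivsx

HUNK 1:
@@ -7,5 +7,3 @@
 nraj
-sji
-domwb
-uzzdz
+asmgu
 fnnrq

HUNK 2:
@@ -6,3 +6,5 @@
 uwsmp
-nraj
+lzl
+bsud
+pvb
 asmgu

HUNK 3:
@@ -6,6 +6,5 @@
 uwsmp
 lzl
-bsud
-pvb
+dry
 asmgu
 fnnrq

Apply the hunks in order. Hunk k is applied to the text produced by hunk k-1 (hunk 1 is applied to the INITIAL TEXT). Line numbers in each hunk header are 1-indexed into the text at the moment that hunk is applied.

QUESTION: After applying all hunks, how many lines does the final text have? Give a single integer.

Answer: 11

Derivation:
Hunk 1: at line 7 remove [sji,domwb,uzzdz] add [asmgu] -> 10 lines: xvmo zgg hlj xmtz zisso uwsmp nraj asmgu fnnrq hivsx
Hunk 2: at line 6 remove [nraj] add [lzl,bsud,pvb] -> 12 lines: xvmo zgg hlj xmtz zisso uwsmp lzl bsud pvb asmgu fnnrq hivsx
Hunk 3: at line 6 remove [bsud,pvb] add [dry] -> 11 lines: xvmo zgg hlj xmtz zisso uwsmp lzl dry asmgu fnnrq hivsx
Final line count: 11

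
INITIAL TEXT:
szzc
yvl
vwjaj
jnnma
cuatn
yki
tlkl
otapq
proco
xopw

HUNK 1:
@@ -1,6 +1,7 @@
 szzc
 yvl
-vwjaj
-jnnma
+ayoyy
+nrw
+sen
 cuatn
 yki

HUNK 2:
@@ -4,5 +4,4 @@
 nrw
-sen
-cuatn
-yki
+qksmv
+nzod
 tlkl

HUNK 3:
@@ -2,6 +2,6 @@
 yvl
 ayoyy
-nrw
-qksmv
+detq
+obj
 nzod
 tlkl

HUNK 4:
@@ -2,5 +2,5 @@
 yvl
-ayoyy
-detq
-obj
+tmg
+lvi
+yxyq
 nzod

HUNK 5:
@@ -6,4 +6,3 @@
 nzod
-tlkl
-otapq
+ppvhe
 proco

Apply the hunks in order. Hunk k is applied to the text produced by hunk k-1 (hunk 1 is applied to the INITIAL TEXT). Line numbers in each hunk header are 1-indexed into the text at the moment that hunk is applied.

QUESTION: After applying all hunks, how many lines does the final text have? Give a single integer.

Hunk 1: at line 1 remove [vwjaj,jnnma] add [ayoyy,nrw,sen] -> 11 lines: szzc yvl ayoyy nrw sen cuatn yki tlkl otapq proco xopw
Hunk 2: at line 4 remove [sen,cuatn,yki] add [qksmv,nzod] -> 10 lines: szzc yvl ayoyy nrw qksmv nzod tlkl otapq proco xopw
Hunk 3: at line 2 remove [nrw,qksmv] add [detq,obj] -> 10 lines: szzc yvl ayoyy detq obj nzod tlkl otapq proco xopw
Hunk 4: at line 2 remove [ayoyy,detq,obj] add [tmg,lvi,yxyq] -> 10 lines: szzc yvl tmg lvi yxyq nzod tlkl otapq proco xopw
Hunk 5: at line 6 remove [tlkl,otapq] add [ppvhe] -> 9 lines: szzc yvl tmg lvi yxyq nzod ppvhe proco xopw
Final line count: 9

Answer: 9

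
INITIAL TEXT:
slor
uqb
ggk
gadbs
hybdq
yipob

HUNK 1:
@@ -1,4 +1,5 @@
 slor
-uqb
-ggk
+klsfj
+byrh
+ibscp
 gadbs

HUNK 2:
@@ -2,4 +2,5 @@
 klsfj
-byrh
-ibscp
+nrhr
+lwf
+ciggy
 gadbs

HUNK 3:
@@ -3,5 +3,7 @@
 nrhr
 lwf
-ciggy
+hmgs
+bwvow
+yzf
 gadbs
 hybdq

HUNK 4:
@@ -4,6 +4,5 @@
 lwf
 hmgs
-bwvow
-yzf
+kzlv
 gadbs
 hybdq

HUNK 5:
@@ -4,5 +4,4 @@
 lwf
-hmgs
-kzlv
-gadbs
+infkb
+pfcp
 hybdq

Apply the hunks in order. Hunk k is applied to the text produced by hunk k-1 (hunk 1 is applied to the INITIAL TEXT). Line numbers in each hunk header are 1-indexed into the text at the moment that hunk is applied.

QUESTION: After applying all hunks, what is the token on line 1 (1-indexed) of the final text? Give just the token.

Answer: slor

Derivation:
Hunk 1: at line 1 remove [uqb,ggk] add [klsfj,byrh,ibscp] -> 7 lines: slor klsfj byrh ibscp gadbs hybdq yipob
Hunk 2: at line 2 remove [byrh,ibscp] add [nrhr,lwf,ciggy] -> 8 lines: slor klsfj nrhr lwf ciggy gadbs hybdq yipob
Hunk 3: at line 3 remove [ciggy] add [hmgs,bwvow,yzf] -> 10 lines: slor klsfj nrhr lwf hmgs bwvow yzf gadbs hybdq yipob
Hunk 4: at line 4 remove [bwvow,yzf] add [kzlv] -> 9 lines: slor klsfj nrhr lwf hmgs kzlv gadbs hybdq yipob
Hunk 5: at line 4 remove [hmgs,kzlv,gadbs] add [infkb,pfcp] -> 8 lines: slor klsfj nrhr lwf infkb pfcp hybdq yipob
Final line 1: slor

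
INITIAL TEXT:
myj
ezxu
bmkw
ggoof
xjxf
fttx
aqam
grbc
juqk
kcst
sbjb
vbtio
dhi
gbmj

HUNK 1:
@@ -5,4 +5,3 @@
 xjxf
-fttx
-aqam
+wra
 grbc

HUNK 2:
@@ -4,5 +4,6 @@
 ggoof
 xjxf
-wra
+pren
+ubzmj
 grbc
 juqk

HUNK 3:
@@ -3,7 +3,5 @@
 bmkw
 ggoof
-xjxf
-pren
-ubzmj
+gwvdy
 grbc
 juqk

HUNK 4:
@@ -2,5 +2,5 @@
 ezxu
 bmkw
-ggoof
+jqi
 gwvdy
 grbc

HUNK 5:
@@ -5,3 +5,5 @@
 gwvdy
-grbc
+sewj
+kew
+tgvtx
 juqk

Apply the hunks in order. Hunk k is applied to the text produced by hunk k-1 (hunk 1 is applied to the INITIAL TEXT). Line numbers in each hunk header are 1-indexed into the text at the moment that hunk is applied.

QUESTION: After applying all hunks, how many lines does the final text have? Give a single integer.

Answer: 14

Derivation:
Hunk 1: at line 5 remove [fttx,aqam] add [wra] -> 13 lines: myj ezxu bmkw ggoof xjxf wra grbc juqk kcst sbjb vbtio dhi gbmj
Hunk 2: at line 4 remove [wra] add [pren,ubzmj] -> 14 lines: myj ezxu bmkw ggoof xjxf pren ubzmj grbc juqk kcst sbjb vbtio dhi gbmj
Hunk 3: at line 3 remove [xjxf,pren,ubzmj] add [gwvdy] -> 12 lines: myj ezxu bmkw ggoof gwvdy grbc juqk kcst sbjb vbtio dhi gbmj
Hunk 4: at line 2 remove [ggoof] add [jqi] -> 12 lines: myj ezxu bmkw jqi gwvdy grbc juqk kcst sbjb vbtio dhi gbmj
Hunk 5: at line 5 remove [grbc] add [sewj,kew,tgvtx] -> 14 lines: myj ezxu bmkw jqi gwvdy sewj kew tgvtx juqk kcst sbjb vbtio dhi gbmj
Final line count: 14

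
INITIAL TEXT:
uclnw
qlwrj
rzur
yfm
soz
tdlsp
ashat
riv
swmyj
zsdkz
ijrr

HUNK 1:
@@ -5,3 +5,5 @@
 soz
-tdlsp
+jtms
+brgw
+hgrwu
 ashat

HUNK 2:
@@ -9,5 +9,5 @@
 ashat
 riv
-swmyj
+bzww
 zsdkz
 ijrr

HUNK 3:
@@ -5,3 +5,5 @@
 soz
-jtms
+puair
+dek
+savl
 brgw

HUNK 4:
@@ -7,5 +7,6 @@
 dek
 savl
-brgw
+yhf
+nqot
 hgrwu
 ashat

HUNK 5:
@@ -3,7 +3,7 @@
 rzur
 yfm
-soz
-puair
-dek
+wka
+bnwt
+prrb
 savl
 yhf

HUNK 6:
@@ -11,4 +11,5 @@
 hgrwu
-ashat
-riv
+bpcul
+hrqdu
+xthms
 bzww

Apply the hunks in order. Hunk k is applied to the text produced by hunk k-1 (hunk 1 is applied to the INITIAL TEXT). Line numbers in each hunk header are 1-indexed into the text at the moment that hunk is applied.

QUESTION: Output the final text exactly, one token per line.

Answer: uclnw
qlwrj
rzur
yfm
wka
bnwt
prrb
savl
yhf
nqot
hgrwu
bpcul
hrqdu
xthms
bzww
zsdkz
ijrr

Derivation:
Hunk 1: at line 5 remove [tdlsp] add [jtms,brgw,hgrwu] -> 13 lines: uclnw qlwrj rzur yfm soz jtms brgw hgrwu ashat riv swmyj zsdkz ijrr
Hunk 2: at line 9 remove [swmyj] add [bzww] -> 13 lines: uclnw qlwrj rzur yfm soz jtms brgw hgrwu ashat riv bzww zsdkz ijrr
Hunk 3: at line 5 remove [jtms] add [puair,dek,savl] -> 15 lines: uclnw qlwrj rzur yfm soz puair dek savl brgw hgrwu ashat riv bzww zsdkz ijrr
Hunk 4: at line 7 remove [brgw] add [yhf,nqot] -> 16 lines: uclnw qlwrj rzur yfm soz puair dek savl yhf nqot hgrwu ashat riv bzww zsdkz ijrr
Hunk 5: at line 3 remove [soz,puair,dek] add [wka,bnwt,prrb] -> 16 lines: uclnw qlwrj rzur yfm wka bnwt prrb savl yhf nqot hgrwu ashat riv bzww zsdkz ijrr
Hunk 6: at line 11 remove [ashat,riv] add [bpcul,hrqdu,xthms] -> 17 lines: uclnw qlwrj rzur yfm wka bnwt prrb savl yhf nqot hgrwu bpcul hrqdu xthms bzww zsdkz ijrr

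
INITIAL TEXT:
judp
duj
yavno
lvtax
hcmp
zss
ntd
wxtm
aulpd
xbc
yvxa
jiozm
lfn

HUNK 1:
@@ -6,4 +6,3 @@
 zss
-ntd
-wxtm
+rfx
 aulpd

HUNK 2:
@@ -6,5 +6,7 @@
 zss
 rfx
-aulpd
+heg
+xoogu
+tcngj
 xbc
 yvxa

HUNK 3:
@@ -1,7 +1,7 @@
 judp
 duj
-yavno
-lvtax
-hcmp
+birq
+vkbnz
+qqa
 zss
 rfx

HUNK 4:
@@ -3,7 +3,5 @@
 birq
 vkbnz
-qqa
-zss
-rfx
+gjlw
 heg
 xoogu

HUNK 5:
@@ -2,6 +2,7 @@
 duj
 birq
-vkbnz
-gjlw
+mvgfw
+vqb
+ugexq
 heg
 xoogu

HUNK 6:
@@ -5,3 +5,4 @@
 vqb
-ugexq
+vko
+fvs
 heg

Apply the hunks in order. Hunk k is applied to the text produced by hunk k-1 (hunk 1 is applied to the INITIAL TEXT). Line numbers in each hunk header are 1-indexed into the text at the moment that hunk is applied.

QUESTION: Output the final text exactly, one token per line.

Hunk 1: at line 6 remove [ntd,wxtm] add [rfx] -> 12 lines: judp duj yavno lvtax hcmp zss rfx aulpd xbc yvxa jiozm lfn
Hunk 2: at line 6 remove [aulpd] add [heg,xoogu,tcngj] -> 14 lines: judp duj yavno lvtax hcmp zss rfx heg xoogu tcngj xbc yvxa jiozm lfn
Hunk 3: at line 1 remove [yavno,lvtax,hcmp] add [birq,vkbnz,qqa] -> 14 lines: judp duj birq vkbnz qqa zss rfx heg xoogu tcngj xbc yvxa jiozm lfn
Hunk 4: at line 3 remove [qqa,zss,rfx] add [gjlw] -> 12 lines: judp duj birq vkbnz gjlw heg xoogu tcngj xbc yvxa jiozm lfn
Hunk 5: at line 2 remove [vkbnz,gjlw] add [mvgfw,vqb,ugexq] -> 13 lines: judp duj birq mvgfw vqb ugexq heg xoogu tcngj xbc yvxa jiozm lfn
Hunk 6: at line 5 remove [ugexq] add [vko,fvs] -> 14 lines: judp duj birq mvgfw vqb vko fvs heg xoogu tcngj xbc yvxa jiozm lfn

Answer: judp
duj
birq
mvgfw
vqb
vko
fvs
heg
xoogu
tcngj
xbc
yvxa
jiozm
lfn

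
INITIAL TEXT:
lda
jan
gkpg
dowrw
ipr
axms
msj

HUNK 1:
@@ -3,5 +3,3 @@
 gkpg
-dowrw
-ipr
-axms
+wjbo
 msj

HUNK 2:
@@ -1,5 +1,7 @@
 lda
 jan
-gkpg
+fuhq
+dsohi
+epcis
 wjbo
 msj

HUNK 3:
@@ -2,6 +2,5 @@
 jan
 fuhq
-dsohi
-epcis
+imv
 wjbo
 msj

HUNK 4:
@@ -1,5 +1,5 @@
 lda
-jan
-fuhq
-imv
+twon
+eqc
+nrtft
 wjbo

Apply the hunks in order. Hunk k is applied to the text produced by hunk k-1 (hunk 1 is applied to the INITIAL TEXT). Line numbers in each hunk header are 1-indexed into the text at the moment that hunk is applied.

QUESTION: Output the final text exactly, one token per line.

Hunk 1: at line 3 remove [dowrw,ipr,axms] add [wjbo] -> 5 lines: lda jan gkpg wjbo msj
Hunk 2: at line 1 remove [gkpg] add [fuhq,dsohi,epcis] -> 7 lines: lda jan fuhq dsohi epcis wjbo msj
Hunk 3: at line 2 remove [dsohi,epcis] add [imv] -> 6 lines: lda jan fuhq imv wjbo msj
Hunk 4: at line 1 remove [jan,fuhq,imv] add [twon,eqc,nrtft] -> 6 lines: lda twon eqc nrtft wjbo msj

Answer: lda
twon
eqc
nrtft
wjbo
msj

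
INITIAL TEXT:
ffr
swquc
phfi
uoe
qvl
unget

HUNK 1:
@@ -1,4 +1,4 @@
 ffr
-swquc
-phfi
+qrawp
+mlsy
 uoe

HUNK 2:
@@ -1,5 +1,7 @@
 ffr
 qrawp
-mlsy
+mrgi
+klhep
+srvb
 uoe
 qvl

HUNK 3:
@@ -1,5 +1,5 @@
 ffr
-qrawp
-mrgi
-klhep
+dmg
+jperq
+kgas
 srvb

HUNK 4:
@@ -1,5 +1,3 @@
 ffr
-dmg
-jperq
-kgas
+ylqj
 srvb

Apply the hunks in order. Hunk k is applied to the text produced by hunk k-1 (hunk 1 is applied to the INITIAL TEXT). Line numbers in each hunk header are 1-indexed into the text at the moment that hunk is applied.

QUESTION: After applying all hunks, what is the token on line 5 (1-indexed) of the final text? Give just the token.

Answer: qvl

Derivation:
Hunk 1: at line 1 remove [swquc,phfi] add [qrawp,mlsy] -> 6 lines: ffr qrawp mlsy uoe qvl unget
Hunk 2: at line 1 remove [mlsy] add [mrgi,klhep,srvb] -> 8 lines: ffr qrawp mrgi klhep srvb uoe qvl unget
Hunk 3: at line 1 remove [qrawp,mrgi,klhep] add [dmg,jperq,kgas] -> 8 lines: ffr dmg jperq kgas srvb uoe qvl unget
Hunk 4: at line 1 remove [dmg,jperq,kgas] add [ylqj] -> 6 lines: ffr ylqj srvb uoe qvl unget
Final line 5: qvl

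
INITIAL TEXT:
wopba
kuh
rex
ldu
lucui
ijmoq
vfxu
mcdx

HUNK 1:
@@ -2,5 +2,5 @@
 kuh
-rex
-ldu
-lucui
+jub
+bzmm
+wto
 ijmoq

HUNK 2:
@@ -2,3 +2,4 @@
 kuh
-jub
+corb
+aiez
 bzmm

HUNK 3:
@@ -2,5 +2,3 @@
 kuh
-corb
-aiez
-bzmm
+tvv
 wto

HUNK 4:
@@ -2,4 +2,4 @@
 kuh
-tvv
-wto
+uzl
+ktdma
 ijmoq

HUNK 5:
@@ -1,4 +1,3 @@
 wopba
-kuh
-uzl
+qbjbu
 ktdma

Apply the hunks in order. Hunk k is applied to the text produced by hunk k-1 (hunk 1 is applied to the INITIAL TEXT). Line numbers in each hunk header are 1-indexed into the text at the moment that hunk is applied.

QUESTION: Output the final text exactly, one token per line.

Hunk 1: at line 2 remove [rex,ldu,lucui] add [jub,bzmm,wto] -> 8 lines: wopba kuh jub bzmm wto ijmoq vfxu mcdx
Hunk 2: at line 2 remove [jub] add [corb,aiez] -> 9 lines: wopba kuh corb aiez bzmm wto ijmoq vfxu mcdx
Hunk 3: at line 2 remove [corb,aiez,bzmm] add [tvv] -> 7 lines: wopba kuh tvv wto ijmoq vfxu mcdx
Hunk 4: at line 2 remove [tvv,wto] add [uzl,ktdma] -> 7 lines: wopba kuh uzl ktdma ijmoq vfxu mcdx
Hunk 5: at line 1 remove [kuh,uzl] add [qbjbu] -> 6 lines: wopba qbjbu ktdma ijmoq vfxu mcdx

Answer: wopba
qbjbu
ktdma
ijmoq
vfxu
mcdx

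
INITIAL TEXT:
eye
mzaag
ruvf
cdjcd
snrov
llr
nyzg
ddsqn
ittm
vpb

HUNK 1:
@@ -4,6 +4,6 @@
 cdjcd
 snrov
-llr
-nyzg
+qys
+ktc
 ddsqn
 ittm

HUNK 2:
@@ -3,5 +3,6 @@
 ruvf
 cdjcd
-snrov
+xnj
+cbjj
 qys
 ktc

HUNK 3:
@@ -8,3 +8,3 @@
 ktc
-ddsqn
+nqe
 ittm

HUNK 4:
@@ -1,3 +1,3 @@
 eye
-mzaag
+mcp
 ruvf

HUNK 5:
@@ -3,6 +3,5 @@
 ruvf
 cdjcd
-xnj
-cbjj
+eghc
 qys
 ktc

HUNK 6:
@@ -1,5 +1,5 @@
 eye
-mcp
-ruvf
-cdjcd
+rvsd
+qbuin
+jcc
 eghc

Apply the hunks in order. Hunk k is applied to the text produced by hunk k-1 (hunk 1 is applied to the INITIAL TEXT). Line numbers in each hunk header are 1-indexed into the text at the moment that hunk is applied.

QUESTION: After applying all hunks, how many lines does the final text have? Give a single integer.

Answer: 10

Derivation:
Hunk 1: at line 4 remove [llr,nyzg] add [qys,ktc] -> 10 lines: eye mzaag ruvf cdjcd snrov qys ktc ddsqn ittm vpb
Hunk 2: at line 3 remove [snrov] add [xnj,cbjj] -> 11 lines: eye mzaag ruvf cdjcd xnj cbjj qys ktc ddsqn ittm vpb
Hunk 3: at line 8 remove [ddsqn] add [nqe] -> 11 lines: eye mzaag ruvf cdjcd xnj cbjj qys ktc nqe ittm vpb
Hunk 4: at line 1 remove [mzaag] add [mcp] -> 11 lines: eye mcp ruvf cdjcd xnj cbjj qys ktc nqe ittm vpb
Hunk 5: at line 3 remove [xnj,cbjj] add [eghc] -> 10 lines: eye mcp ruvf cdjcd eghc qys ktc nqe ittm vpb
Hunk 6: at line 1 remove [mcp,ruvf,cdjcd] add [rvsd,qbuin,jcc] -> 10 lines: eye rvsd qbuin jcc eghc qys ktc nqe ittm vpb
Final line count: 10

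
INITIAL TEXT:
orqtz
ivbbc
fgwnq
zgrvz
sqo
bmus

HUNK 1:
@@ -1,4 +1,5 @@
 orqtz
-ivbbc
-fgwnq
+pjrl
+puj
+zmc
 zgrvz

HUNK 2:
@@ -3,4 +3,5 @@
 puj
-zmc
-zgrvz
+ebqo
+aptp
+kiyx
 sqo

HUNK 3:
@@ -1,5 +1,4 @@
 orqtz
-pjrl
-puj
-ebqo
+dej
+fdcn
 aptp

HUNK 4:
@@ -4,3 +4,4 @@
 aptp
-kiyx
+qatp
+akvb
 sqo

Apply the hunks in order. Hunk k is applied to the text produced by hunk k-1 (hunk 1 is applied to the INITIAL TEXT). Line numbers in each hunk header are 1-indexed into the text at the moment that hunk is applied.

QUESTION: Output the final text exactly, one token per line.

Hunk 1: at line 1 remove [ivbbc,fgwnq] add [pjrl,puj,zmc] -> 7 lines: orqtz pjrl puj zmc zgrvz sqo bmus
Hunk 2: at line 3 remove [zmc,zgrvz] add [ebqo,aptp,kiyx] -> 8 lines: orqtz pjrl puj ebqo aptp kiyx sqo bmus
Hunk 3: at line 1 remove [pjrl,puj,ebqo] add [dej,fdcn] -> 7 lines: orqtz dej fdcn aptp kiyx sqo bmus
Hunk 4: at line 4 remove [kiyx] add [qatp,akvb] -> 8 lines: orqtz dej fdcn aptp qatp akvb sqo bmus

Answer: orqtz
dej
fdcn
aptp
qatp
akvb
sqo
bmus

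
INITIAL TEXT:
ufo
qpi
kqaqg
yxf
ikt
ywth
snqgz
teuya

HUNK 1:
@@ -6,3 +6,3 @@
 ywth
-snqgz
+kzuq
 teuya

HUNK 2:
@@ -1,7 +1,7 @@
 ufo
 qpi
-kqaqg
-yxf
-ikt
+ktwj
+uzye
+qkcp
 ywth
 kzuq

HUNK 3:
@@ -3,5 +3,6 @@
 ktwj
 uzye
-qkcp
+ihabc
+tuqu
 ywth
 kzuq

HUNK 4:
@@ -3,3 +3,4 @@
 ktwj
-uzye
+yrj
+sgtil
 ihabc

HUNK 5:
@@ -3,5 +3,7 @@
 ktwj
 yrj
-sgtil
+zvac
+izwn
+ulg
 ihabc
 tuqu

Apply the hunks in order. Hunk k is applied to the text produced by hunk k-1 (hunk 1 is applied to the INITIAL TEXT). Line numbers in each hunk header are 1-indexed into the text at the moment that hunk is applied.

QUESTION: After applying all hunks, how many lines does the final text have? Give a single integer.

Answer: 12

Derivation:
Hunk 1: at line 6 remove [snqgz] add [kzuq] -> 8 lines: ufo qpi kqaqg yxf ikt ywth kzuq teuya
Hunk 2: at line 1 remove [kqaqg,yxf,ikt] add [ktwj,uzye,qkcp] -> 8 lines: ufo qpi ktwj uzye qkcp ywth kzuq teuya
Hunk 3: at line 3 remove [qkcp] add [ihabc,tuqu] -> 9 lines: ufo qpi ktwj uzye ihabc tuqu ywth kzuq teuya
Hunk 4: at line 3 remove [uzye] add [yrj,sgtil] -> 10 lines: ufo qpi ktwj yrj sgtil ihabc tuqu ywth kzuq teuya
Hunk 5: at line 3 remove [sgtil] add [zvac,izwn,ulg] -> 12 lines: ufo qpi ktwj yrj zvac izwn ulg ihabc tuqu ywth kzuq teuya
Final line count: 12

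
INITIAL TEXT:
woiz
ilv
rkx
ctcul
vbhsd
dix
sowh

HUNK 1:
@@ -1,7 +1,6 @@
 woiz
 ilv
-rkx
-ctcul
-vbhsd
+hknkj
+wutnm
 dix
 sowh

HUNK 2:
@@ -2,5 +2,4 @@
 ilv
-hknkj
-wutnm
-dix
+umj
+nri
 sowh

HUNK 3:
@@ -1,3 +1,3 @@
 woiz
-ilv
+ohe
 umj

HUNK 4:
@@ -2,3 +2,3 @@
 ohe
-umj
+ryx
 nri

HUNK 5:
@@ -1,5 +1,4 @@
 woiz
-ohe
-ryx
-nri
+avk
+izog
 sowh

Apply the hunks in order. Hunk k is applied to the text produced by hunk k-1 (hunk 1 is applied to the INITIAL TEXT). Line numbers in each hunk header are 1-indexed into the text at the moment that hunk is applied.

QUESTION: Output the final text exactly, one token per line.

Hunk 1: at line 1 remove [rkx,ctcul,vbhsd] add [hknkj,wutnm] -> 6 lines: woiz ilv hknkj wutnm dix sowh
Hunk 2: at line 2 remove [hknkj,wutnm,dix] add [umj,nri] -> 5 lines: woiz ilv umj nri sowh
Hunk 3: at line 1 remove [ilv] add [ohe] -> 5 lines: woiz ohe umj nri sowh
Hunk 4: at line 2 remove [umj] add [ryx] -> 5 lines: woiz ohe ryx nri sowh
Hunk 5: at line 1 remove [ohe,ryx,nri] add [avk,izog] -> 4 lines: woiz avk izog sowh

Answer: woiz
avk
izog
sowh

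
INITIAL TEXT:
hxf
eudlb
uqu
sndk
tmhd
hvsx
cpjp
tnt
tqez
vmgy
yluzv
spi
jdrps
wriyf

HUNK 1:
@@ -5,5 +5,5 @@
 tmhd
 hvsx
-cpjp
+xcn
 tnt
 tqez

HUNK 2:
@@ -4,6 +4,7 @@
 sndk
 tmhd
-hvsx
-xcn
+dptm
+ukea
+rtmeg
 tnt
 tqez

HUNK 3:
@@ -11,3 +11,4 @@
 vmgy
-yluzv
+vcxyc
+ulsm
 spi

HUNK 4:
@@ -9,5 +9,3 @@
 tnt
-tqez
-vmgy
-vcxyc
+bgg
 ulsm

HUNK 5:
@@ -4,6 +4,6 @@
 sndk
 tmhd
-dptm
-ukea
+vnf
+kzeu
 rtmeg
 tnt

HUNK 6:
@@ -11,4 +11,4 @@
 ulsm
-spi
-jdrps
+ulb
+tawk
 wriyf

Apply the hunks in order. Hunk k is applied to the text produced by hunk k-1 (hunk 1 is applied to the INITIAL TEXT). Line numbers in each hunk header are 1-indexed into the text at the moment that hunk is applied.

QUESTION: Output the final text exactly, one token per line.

Hunk 1: at line 5 remove [cpjp] add [xcn] -> 14 lines: hxf eudlb uqu sndk tmhd hvsx xcn tnt tqez vmgy yluzv spi jdrps wriyf
Hunk 2: at line 4 remove [hvsx,xcn] add [dptm,ukea,rtmeg] -> 15 lines: hxf eudlb uqu sndk tmhd dptm ukea rtmeg tnt tqez vmgy yluzv spi jdrps wriyf
Hunk 3: at line 11 remove [yluzv] add [vcxyc,ulsm] -> 16 lines: hxf eudlb uqu sndk tmhd dptm ukea rtmeg tnt tqez vmgy vcxyc ulsm spi jdrps wriyf
Hunk 4: at line 9 remove [tqez,vmgy,vcxyc] add [bgg] -> 14 lines: hxf eudlb uqu sndk tmhd dptm ukea rtmeg tnt bgg ulsm spi jdrps wriyf
Hunk 5: at line 4 remove [dptm,ukea] add [vnf,kzeu] -> 14 lines: hxf eudlb uqu sndk tmhd vnf kzeu rtmeg tnt bgg ulsm spi jdrps wriyf
Hunk 6: at line 11 remove [spi,jdrps] add [ulb,tawk] -> 14 lines: hxf eudlb uqu sndk tmhd vnf kzeu rtmeg tnt bgg ulsm ulb tawk wriyf

Answer: hxf
eudlb
uqu
sndk
tmhd
vnf
kzeu
rtmeg
tnt
bgg
ulsm
ulb
tawk
wriyf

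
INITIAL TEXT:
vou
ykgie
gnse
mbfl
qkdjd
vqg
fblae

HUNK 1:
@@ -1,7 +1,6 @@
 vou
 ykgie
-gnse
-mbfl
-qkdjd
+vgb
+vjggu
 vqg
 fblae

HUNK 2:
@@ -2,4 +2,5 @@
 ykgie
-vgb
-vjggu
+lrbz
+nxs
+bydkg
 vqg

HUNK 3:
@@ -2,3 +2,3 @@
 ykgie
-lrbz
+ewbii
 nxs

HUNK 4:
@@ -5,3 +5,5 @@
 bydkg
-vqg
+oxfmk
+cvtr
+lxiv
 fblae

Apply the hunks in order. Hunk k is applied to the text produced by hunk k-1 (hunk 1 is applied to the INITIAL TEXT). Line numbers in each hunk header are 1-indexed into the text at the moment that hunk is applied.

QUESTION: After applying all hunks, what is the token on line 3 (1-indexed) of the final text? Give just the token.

Hunk 1: at line 1 remove [gnse,mbfl,qkdjd] add [vgb,vjggu] -> 6 lines: vou ykgie vgb vjggu vqg fblae
Hunk 2: at line 2 remove [vgb,vjggu] add [lrbz,nxs,bydkg] -> 7 lines: vou ykgie lrbz nxs bydkg vqg fblae
Hunk 3: at line 2 remove [lrbz] add [ewbii] -> 7 lines: vou ykgie ewbii nxs bydkg vqg fblae
Hunk 4: at line 5 remove [vqg] add [oxfmk,cvtr,lxiv] -> 9 lines: vou ykgie ewbii nxs bydkg oxfmk cvtr lxiv fblae
Final line 3: ewbii

Answer: ewbii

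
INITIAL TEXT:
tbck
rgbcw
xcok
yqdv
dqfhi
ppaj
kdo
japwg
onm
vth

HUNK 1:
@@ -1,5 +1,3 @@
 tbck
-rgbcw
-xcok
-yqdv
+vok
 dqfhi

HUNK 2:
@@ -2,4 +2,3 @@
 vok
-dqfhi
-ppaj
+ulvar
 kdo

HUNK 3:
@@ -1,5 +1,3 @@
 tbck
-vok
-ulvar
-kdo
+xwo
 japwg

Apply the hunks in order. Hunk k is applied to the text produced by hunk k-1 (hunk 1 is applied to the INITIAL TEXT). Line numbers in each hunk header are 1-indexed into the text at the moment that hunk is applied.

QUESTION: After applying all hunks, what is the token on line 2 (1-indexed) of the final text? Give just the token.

Hunk 1: at line 1 remove [rgbcw,xcok,yqdv] add [vok] -> 8 lines: tbck vok dqfhi ppaj kdo japwg onm vth
Hunk 2: at line 2 remove [dqfhi,ppaj] add [ulvar] -> 7 lines: tbck vok ulvar kdo japwg onm vth
Hunk 3: at line 1 remove [vok,ulvar,kdo] add [xwo] -> 5 lines: tbck xwo japwg onm vth
Final line 2: xwo

Answer: xwo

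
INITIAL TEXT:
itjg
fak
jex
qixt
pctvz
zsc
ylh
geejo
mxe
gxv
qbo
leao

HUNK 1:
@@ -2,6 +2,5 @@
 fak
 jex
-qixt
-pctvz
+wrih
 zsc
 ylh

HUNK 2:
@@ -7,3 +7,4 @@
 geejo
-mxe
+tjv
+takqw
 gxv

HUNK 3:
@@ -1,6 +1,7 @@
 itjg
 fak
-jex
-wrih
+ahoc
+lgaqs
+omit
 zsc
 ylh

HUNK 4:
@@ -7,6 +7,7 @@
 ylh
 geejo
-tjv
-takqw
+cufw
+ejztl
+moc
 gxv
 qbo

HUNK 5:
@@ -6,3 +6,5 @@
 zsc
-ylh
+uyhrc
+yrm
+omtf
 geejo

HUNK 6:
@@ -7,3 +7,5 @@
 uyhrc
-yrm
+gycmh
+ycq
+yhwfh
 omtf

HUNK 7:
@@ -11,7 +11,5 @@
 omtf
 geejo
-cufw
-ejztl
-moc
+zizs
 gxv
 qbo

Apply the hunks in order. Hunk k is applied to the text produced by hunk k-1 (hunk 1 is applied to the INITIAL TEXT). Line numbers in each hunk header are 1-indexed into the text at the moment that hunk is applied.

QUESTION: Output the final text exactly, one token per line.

Answer: itjg
fak
ahoc
lgaqs
omit
zsc
uyhrc
gycmh
ycq
yhwfh
omtf
geejo
zizs
gxv
qbo
leao

Derivation:
Hunk 1: at line 2 remove [qixt,pctvz] add [wrih] -> 11 lines: itjg fak jex wrih zsc ylh geejo mxe gxv qbo leao
Hunk 2: at line 7 remove [mxe] add [tjv,takqw] -> 12 lines: itjg fak jex wrih zsc ylh geejo tjv takqw gxv qbo leao
Hunk 3: at line 1 remove [jex,wrih] add [ahoc,lgaqs,omit] -> 13 lines: itjg fak ahoc lgaqs omit zsc ylh geejo tjv takqw gxv qbo leao
Hunk 4: at line 7 remove [tjv,takqw] add [cufw,ejztl,moc] -> 14 lines: itjg fak ahoc lgaqs omit zsc ylh geejo cufw ejztl moc gxv qbo leao
Hunk 5: at line 6 remove [ylh] add [uyhrc,yrm,omtf] -> 16 lines: itjg fak ahoc lgaqs omit zsc uyhrc yrm omtf geejo cufw ejztl moc gxv qbo leao
Hunk 6: at line 7 remove [yrm] add [gycmh,ycq,yhwfh] -> 18 lines: itjg fak ahoc lgaqs omit zsc uyhrc gycmh ycq yhwfh omtf geejo cufw ejztl moc gxv qbo leao
Hunk 7: at line 11 remove [cufw,ejztl,moc] add [zizs] -> 16 lines: itjg fak ahoc lgaqs omit zsc uyhrc gycmh ycq yhwfh omtf geejo zizs gxv qbo leao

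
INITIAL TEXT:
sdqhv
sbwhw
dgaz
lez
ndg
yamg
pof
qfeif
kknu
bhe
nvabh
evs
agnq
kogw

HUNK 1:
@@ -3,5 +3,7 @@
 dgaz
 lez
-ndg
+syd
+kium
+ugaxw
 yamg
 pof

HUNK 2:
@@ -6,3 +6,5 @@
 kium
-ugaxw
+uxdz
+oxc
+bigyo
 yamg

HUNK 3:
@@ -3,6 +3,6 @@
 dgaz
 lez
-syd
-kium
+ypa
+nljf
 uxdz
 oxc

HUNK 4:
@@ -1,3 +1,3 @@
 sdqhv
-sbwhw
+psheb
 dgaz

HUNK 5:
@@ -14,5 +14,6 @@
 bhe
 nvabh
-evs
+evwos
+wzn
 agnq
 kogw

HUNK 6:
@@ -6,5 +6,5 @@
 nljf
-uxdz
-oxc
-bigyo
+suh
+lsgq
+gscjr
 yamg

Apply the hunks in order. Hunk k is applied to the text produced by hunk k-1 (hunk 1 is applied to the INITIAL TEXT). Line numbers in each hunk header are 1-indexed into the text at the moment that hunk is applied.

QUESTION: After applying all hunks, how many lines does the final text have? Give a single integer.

Answer: 19

Derivation:
Hunk 1: at line 3 remove [ndg] add [syd,kium,ugaxw] -> 16 lines: sdqhv sbwhw dgaz lez syd kium ugaxw yamg pof qfeif kknu bhe nvabh evs agnq kogw
Hunk 2: at line 6 remove [ugaxw] add [uxdz,oxc,bigyo] -> 18 lines: sdqhv sbwhw dgaz lez syd kium uxdz oxc bigyo yamg pof qfeif kknu bhe nvabh evs agnq kogw
Hunk 3: at line 3 remove [syd,kium] add [ypa,nljf] -> 18 lines: sdqhv sbwhw dgaz lez ypa nljf uxdz oxc bigyo yamg pof qfeif kknu bhe nvabh evs agnq kogw
Hunk 4: at line 1 remove [sbwhw] add [psheb] -> 18 lines: sdqhv psheb dgaz lez ypa nljf uxdz oxc bigyo yamg pof qfeif kknu bhe nvabh evs agnq kogw
Hunk 5: at line 14 remove [evs] add [evwos,wzn] -> 19 lines: sdqhv psheb dgaz lez ypa nljf uxdz oxc bigyo yamg pof qfeif kknu bhe nvabh evwos wzn agnq kogw
Hunk 6: at line 6 remove [uxdz,oxc,bigyo] add [suh,lsgq,gscjr] -> 19 lines: sdqhv psheb dgaz lez ypa nljf suh lsgq gscjr yamg pof qfeif kknu bhe nvabh evwos wzn agnq kogw
Final line count: 19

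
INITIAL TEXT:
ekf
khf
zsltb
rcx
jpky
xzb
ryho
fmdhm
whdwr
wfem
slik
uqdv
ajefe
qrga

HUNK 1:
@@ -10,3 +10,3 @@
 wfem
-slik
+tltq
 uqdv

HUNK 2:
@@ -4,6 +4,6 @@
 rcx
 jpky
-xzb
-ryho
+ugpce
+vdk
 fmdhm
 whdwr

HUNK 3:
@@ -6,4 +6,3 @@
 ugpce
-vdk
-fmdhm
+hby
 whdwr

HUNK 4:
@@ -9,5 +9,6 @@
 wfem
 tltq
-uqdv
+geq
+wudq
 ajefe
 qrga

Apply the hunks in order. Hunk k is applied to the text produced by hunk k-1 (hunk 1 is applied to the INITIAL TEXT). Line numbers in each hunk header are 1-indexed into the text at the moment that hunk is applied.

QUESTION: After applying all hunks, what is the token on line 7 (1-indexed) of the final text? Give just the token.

Answer: hby

Derivation:
Hunk 1: at line 10 remove [slik] add [tltq] -> 14 lines: ekf khf zsltb rcx jpky xzb ryho fmdhm whdwr wfem tltq uqdv ajefe qrga
Hunk 2: at line 4 remove [xzb,ryho] add [ugpce,vdk] -> 14 lines: ekf khf zsltb rcx jpky ugpce vdk fmdhm whdwr wfem tltq uqdv ajefe qrga
Hunk 3: at line 6 remove [vdk,fmdhm] add [hby] -> 13 lines: ekf khf zsltb rcx jpky ugpce hby whdwr wfem tltq uqdv ajefe qrga
Hunk 4: at line 9 remove [uqdv] add [geq,wudq] -> 14 lines: ekf khf zsltb rcx jpky ugpce hby whdwr wfem tltq geq wudq ajefe qrga
Final line 7: hby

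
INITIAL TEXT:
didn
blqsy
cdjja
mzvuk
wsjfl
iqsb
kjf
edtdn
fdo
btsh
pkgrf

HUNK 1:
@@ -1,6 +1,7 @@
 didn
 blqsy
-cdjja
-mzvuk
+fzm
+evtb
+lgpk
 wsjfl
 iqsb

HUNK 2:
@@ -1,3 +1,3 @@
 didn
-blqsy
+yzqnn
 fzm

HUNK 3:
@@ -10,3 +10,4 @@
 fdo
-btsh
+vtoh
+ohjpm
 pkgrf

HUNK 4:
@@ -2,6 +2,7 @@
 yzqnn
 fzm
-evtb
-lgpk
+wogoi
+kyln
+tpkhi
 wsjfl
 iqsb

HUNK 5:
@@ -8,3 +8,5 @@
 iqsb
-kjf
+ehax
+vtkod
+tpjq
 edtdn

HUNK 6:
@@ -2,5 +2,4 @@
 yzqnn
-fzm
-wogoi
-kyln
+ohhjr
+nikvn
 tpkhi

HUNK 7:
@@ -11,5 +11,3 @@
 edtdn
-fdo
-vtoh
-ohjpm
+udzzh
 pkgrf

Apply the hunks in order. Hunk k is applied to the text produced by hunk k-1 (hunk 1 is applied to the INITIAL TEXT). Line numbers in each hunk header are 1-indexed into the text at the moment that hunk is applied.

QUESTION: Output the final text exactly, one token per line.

Hunk 1: at line 1 remove [cdjja,mzvuk] add [fzm,evtb,lgpk] -> 12 lines: didn blqsy fzm evtb lgpk wsjfl iqsb kjf edtdn fdo btsh pkgrf
Hunk 2: at line 1 remove [blqsy] add [yzqnn] -> 12 lines: didn yzqnn fzm evtb lgpk wsjfl iqsb kjf edtdn fdo btsh pkgrf
Hunk 3: at line 10 remove [btsh] add [vtoh,ohjpm] -> 13 lines: didn yzqnn fzm evtb lgpk wsjfl iqsb kjf edtdn fdo vtoh ohjpm pkgrf
Hunk 4: at line 2 remove [evtb,lgpk] add [wogoi,kyln,tpkhi] -> 14 lines: didn yzqnn fzm wogoi kyln tpkhi wsjfl iqsb kjf edtdn fdo vtoh ohjpm pkgrf
Hunk 5: at line 8 remove [kjf] add [ehax,vtkod,tpjq] -> 16 lines: didn yzqnn fzm wogoi kyln tpkhi wsjfl iqsb ehax vtkod tpjq edtdn fdo vtoh ohjpm pkgrf
Hunk 6: at line 2 remove [fzm,wogoi,kyln] add [ohhjr,nikvn] -> 15 lines: didn yzqnn ohhjr nikvn tpkhi wsjfl iqsb ehax vtkod tpjq edtdn fdo vtoh ohjpm pkgrf
Hunk 7: at line 11 remove [fdo,vtoh,ohjpm] add [udzzh] -> 13 lines: didn yzqnn ohhjr nikvn tpkhi wsjfl iqsb ehax vtkod tpjq edtdn udzzh pkgrf

Answer: didn
yzqnn
ohhjr
nikvn
tpkhi
wsjfl
iqsb
ehax
vtkod
tpjq
edtdn
udzzh
pkgrf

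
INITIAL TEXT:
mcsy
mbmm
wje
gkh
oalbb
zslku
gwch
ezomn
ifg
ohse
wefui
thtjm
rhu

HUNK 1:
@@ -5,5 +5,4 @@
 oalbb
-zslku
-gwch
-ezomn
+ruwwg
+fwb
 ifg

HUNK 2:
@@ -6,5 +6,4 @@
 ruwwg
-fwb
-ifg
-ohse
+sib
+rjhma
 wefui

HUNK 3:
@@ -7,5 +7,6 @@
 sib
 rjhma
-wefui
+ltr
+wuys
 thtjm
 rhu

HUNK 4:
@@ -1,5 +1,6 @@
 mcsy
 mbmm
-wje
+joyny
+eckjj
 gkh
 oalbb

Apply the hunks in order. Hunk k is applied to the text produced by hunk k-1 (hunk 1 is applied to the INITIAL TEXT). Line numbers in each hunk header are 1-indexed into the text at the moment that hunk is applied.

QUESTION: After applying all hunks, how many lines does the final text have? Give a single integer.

Hunk 1: at line 5 remove [zslku,gwch,ezomn] add [ruwwg,fwb] -> 12 lines: mcsy mbmm wje gkh oalbb ruwwg fwb ifg ohse wefui thtjm rhu
Hunk 2: at line 6 remove [fwb,ifg,ohse] add [sib,rjhma] -> 11 lines: mcsy mbmm wje gkh oalbb ruwwg sib rjhma wefui thtjm rhu
Hunk 3: at line 7 remove [wefui] add [ltr,wuys] -> 12 lines: mcsy mbmm wje gkh oalbb ruwwg sib rjhma ltr wuys thtjm rhu
Hunk 4: at line 1 remove [wje] add [joyny,eckjj] -> 13 lines: mcsy mbmm joyny eckjj gkh oalbb ruwwg sib rjhma ltr wuys thtjm rhu
Final line count: 13

Answer: 13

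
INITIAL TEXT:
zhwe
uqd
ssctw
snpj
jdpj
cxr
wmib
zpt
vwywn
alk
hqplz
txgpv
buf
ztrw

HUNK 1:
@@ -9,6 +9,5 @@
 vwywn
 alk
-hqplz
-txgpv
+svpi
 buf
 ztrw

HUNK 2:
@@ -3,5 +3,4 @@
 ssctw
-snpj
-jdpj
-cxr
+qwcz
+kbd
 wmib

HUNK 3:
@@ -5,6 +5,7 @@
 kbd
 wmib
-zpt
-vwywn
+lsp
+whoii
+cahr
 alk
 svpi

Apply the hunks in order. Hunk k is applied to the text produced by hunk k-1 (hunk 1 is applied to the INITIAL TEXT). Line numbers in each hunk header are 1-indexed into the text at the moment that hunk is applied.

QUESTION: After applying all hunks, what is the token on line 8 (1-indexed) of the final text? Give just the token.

Hunk 1: at line 9 remove [hqplz,txgpv] add [svpi] -> 13 lines: zhwe uqd ssctw snpj jdpj cxr wmib zpt vwywn alk svpi buf ztrw
Hunk 2: at line 3 remove [snpj,jdpj,cxr] add [qwcz,kbd] -> 12 lines: zhwe uqd ssctw qwcz kbd wmib zpt vwywn alk svpi buf ztrw
Hunk 3: at line 5 remove [zpt,vwywn] add [lsp,whoii,cahr] -> 13 lines: zhwe uqd ssctw qwcz kbd wmib lsp whoii cahr alk svpi buf ztrw
Final line 8: whoii

Answer: whoii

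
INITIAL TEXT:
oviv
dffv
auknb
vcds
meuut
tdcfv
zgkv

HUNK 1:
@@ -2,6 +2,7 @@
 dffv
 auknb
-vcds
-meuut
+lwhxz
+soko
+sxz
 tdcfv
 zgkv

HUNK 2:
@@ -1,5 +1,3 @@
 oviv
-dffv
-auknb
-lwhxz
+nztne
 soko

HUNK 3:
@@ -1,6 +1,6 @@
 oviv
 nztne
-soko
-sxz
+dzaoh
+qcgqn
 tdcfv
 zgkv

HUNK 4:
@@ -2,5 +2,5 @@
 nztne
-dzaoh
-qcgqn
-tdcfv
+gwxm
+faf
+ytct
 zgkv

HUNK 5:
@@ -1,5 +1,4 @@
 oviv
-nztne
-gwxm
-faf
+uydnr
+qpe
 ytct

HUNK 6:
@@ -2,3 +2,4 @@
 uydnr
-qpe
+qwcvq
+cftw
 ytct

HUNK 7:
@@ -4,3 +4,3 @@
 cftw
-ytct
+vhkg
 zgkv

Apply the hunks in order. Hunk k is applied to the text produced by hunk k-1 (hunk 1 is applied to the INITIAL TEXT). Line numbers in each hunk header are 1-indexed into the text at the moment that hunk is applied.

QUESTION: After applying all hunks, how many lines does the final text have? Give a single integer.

Hunk 1: at line 2 remove [vcds,meuut] add [lwhxz,soko,sxz] -> 8 lines: oviv dffv auknb lwhxz soko sxz tdcfv zgkv
Hunk 2: at line 1 remove [dffv,auknb,lwhxz] add [nztne] -> 6 lines: oviv nztne soko sxz tdcfv zgkv
Hunk 3: at line 1 remove [soko,sxz] add [dzaoh,qcgqn] -> 6 lines: oviv nztne dzaoh qcgqn tdcfv zgkv
Hunk 4: at line 2 remove [dzaoh,qcgqn,tdcfv] add [gwxm,faf,ytct] -> 6 lines: oviv nztne gwxm faf ytct zgkv
Hunk 5: at line 1 remove [nztne,gwxm,faf] add [uydnr,qpe] -> 5 lines: oviv uydnr qpe ytct zgkv
Hunk 6: at line 2 remove [qpe] add [qwcvq,cftw] -> 6 lines: oviv uydnr qwcvq cftw ytct zgkv
Hunk 7: at line 4 remove [ytct] add [vhkg] -> 6 lines: oviv uydnr qwcvq cftw vhkg zgkv
Final line count: 6

Answer: 6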